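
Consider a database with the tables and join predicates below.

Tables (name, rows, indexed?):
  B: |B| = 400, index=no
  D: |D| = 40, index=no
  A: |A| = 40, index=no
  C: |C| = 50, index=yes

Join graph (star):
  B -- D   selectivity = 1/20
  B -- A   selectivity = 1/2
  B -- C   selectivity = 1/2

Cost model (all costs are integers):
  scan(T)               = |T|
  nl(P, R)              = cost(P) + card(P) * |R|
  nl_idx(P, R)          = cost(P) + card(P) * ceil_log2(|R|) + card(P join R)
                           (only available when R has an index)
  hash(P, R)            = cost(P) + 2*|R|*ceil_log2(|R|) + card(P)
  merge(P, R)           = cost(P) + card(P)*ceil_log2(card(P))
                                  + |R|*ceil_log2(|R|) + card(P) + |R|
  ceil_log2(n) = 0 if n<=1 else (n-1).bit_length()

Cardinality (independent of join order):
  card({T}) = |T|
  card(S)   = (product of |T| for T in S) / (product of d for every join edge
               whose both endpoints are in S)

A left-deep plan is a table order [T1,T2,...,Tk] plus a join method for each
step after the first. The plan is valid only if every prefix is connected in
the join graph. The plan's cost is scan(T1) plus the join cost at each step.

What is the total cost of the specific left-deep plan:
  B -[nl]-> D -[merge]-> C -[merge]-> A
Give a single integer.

step 1: scan B: cost=400, card=400
step 2: join D via nl
    card(P join D) = 400*40/(20) = 800
    cost = 400 + 400*40 = 16400
step 3: join C via merge
    card(P join C) = 800*50/(2) = 20000
    cost = 16400 + 800*10 + 50*6 + 800 + 50 = 25550
step 4: join A via merge
    card(P join A) = 20000*40/(2) = 400000
    cost = 25550 + 20000*15 + 40*6 + 20000 + 40 = 345830

345830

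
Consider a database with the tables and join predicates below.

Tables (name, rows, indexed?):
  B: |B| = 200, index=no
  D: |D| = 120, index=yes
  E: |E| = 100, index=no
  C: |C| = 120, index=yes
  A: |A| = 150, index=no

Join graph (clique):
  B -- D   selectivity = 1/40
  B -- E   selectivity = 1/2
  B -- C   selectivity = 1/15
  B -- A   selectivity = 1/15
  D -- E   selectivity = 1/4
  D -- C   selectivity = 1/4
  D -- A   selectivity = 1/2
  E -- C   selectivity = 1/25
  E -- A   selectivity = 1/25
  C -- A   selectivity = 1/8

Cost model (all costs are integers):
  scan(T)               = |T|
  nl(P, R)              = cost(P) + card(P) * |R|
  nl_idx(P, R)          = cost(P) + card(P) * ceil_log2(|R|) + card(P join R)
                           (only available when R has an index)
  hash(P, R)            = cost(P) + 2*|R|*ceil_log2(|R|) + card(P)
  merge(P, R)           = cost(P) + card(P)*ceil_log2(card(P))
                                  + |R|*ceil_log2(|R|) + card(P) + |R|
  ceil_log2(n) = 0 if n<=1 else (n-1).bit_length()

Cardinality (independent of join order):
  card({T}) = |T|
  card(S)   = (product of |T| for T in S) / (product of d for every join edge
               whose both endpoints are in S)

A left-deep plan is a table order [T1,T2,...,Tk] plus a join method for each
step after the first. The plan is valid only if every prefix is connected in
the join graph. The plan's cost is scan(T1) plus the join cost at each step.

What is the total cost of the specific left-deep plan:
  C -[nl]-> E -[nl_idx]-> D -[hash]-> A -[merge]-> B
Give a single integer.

step 1: scan C: cost=120, card=120
step 2: join E via nl
    card(P join E) = 120*100/(25) = 480
    cost = 120 + 120*100 = 12120
step 3: join D via nl_idx
    card(P join D) = 480*120/(4*4) = 3600
    cost = 12120 + 480*7 + 3600 = 19080
step 4: join A via hash
    card(P join A) = 3600*150/(2*25*8) = 1350
    cost = 19080 + 2*150*8 + 3600 = 25080
step 5: join B via merge
    card(P join B) = 1350*200/(40*2*15*15) = 15
    cost = 25080 + 1350*11 + 200*8 + 1350 + 200 = 43080

43080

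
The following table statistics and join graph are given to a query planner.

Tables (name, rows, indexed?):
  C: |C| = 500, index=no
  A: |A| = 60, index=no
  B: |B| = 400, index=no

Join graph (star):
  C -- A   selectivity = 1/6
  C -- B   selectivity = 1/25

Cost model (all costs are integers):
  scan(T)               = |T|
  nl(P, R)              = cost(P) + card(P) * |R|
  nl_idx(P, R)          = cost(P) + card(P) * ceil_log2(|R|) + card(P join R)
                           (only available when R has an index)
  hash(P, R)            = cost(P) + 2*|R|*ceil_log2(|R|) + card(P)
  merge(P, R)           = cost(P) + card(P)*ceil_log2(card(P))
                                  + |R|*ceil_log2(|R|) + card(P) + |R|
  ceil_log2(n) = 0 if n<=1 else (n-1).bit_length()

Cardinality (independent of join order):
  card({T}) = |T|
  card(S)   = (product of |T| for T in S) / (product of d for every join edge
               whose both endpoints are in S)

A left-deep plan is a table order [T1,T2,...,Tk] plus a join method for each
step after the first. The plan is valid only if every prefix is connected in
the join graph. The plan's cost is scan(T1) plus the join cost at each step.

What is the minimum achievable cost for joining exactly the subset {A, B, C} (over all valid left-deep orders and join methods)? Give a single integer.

13920

Selinger DP over subsets of {A,B,C}:
  {C}: scan cost=500, card=500
  {A}: scan cost=60, card=60
  {B}: scan cost=400, card=400
  {AC}: card=5000; try (A,hash)→1720, (C,merge)→5480, (A,merge)→5920, (C,hash)→9120, (C,nl)→30060, (A,nl)→30500; best=1720 via (A,hash)
  {BC}: card=8000; try (B,hash)→8200, (C,merge)→9400, (B,merge)→9500, (C,hash)→9800, (C,nl)→200400, (B,nl)→200500; best=8200 via (B,hash)
  {ABC}: card=80000; try (B,hash)→13920, (A,hash)→16920, (B,merge)→75720, (A,merge)→120620, (A,nl)→488200, (B,nl)→2001720; best=13920 via (B,hash)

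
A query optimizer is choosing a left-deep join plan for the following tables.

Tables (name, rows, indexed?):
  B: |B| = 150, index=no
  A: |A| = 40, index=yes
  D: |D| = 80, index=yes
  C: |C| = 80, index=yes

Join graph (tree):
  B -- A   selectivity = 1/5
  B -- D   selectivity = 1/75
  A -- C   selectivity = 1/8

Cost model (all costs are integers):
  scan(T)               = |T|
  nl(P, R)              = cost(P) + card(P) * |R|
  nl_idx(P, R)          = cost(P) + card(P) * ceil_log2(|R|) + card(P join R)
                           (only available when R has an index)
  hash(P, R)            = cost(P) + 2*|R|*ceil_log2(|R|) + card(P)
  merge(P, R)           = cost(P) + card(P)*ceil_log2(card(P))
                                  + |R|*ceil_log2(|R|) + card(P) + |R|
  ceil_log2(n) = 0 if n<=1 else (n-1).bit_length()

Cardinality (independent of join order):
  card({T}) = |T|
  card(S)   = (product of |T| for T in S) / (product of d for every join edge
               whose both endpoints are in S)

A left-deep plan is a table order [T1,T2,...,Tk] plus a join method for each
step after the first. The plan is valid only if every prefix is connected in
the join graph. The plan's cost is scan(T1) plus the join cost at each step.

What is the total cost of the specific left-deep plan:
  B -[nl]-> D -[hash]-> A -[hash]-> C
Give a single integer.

step 1: scan B: cost=150, card=150
step 2: join D via nl
    card(P join D) = 150*80/(75) = 160
    cost = 150 + 150*80 = 12150
step 3: join A via hash
    card(P join A) = 160*40/(5) = 1280
    cost = 12150 + 2*40*6 + 160 = 12790
step 4: join C via hash
    card(P join C) = 1280*80/(8) = 12800
    cost = 12790 + 2*80*7 + 1280 = 15190

15190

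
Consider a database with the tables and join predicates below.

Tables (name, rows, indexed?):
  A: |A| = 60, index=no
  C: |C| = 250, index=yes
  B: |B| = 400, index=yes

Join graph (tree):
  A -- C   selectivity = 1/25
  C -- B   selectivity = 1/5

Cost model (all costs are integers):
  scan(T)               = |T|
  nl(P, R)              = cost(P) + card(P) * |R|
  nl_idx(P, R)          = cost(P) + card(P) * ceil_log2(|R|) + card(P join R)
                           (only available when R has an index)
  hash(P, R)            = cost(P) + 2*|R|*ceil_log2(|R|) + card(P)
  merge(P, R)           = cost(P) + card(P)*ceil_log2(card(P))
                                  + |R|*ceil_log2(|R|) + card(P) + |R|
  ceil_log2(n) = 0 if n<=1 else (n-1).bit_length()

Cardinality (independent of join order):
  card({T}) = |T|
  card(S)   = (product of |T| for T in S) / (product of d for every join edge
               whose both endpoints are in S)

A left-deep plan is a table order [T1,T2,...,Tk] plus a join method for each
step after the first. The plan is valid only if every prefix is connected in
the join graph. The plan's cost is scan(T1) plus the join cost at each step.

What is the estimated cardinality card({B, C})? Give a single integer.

Tables in S: B(400), C(250)
Edges inside S: C-B(d=5)
numerator = 400 * 250 = 100000
denominator = 5 = 5
card(S) = 100000 / 5 = 20000

20000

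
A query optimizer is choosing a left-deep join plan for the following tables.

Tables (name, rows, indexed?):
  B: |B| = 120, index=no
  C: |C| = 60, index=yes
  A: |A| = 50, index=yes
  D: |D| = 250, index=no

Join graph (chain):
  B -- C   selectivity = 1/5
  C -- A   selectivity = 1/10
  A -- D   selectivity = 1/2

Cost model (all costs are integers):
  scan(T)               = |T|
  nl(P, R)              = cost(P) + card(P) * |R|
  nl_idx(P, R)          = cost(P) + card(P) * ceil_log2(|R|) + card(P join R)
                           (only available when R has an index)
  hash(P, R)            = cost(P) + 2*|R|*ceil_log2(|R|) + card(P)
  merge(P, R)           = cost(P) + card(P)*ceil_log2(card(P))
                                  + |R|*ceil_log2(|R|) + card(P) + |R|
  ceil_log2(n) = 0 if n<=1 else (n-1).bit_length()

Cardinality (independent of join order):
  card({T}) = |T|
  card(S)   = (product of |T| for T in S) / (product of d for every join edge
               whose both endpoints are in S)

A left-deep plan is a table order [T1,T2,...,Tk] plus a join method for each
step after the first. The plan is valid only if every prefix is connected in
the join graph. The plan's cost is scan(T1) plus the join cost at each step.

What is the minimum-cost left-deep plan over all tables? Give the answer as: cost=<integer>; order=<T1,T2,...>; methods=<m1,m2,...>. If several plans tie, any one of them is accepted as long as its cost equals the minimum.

cost=13830; order=A,C,B,D; methods=nl_idx,hash,hash

Selinger DP (subsets sized 1..n):
  {B}: scan cost=120, card=120
  {C}: scan cost=60, card=60
  {A}: scan cost=50, card=50
  {D}: scan cost=250, card=250
  {BC}: card=1440; try (C,hash)→960, (B,merge)→1440, (C,merge)→1500, (B,hash)→1800, (C,nl_idx)→2280, (B,nl)→7260 …(+1); best=960 via (C,hash)
  {AC}: card=300; try (C,nl_idx)→650, (A,hash)→720, (A,nl_idx)→720, (C,hash)→820, (C,merge)→820, (A,merge)→830 …(+2); best=650 via (C,nl_idx)
  {AD}: card=6250; try (A,hash)→1100, (D,merge)→2650, (A,merge)→2850, (D,hash)→4100, (A,nl_idx)→8000, (D,nl)→12550 …(+1); best=1100 via (A,hash)
  {ABC}: card=7200; try (B,hash)→2630, (A,hash)→3000, (B,merge)→4610, (A,nl_idx)→16800, (A,merge)→18590, (B,nl)→36650 …(+1); best=2630 via (B,hash)
  {ACD}: card=37500; try (D,hash)→4950, (D,merge)→5900, (C,hash)→8070, (D,nl)→75650, (C,nl_idx)→76100, (C,merge)→89020 …(+1); best=4950 via (D,hash)
  {ABCD}: card=900000; try (D,hash)→13830, (B,hash)→44130, (D,merge)→105680, (B,merge)→643410, (D,nl)→1802630, (B,nl)→4504950; best=13830 via (D,hash)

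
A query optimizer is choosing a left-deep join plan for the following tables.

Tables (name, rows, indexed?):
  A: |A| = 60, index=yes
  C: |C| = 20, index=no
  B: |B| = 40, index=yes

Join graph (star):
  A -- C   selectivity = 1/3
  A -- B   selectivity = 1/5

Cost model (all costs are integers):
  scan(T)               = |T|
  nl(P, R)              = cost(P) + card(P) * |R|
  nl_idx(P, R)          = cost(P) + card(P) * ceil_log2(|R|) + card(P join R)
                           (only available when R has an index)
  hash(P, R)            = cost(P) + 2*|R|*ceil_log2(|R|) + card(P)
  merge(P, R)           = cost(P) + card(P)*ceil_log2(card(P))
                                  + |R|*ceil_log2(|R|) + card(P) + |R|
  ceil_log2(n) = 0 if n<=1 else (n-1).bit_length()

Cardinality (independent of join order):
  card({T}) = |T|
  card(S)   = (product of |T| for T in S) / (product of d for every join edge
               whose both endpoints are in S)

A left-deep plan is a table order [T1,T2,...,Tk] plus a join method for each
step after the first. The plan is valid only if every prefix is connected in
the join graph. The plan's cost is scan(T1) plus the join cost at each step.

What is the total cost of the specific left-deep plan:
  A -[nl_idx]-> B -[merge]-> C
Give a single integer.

step 1: scan A: cost=60, card=60
step 2: join B via nl_idx
    card(P join B) = 60*40/(5) = 480
    cost = 60 + 60*6 + 480 = 900
step 3: join C via merge
    card(P join C) = 480*20/(3) = 3200
    cost = 900 + 480*9 + 20*5 + 480 + 20 = 5820

5820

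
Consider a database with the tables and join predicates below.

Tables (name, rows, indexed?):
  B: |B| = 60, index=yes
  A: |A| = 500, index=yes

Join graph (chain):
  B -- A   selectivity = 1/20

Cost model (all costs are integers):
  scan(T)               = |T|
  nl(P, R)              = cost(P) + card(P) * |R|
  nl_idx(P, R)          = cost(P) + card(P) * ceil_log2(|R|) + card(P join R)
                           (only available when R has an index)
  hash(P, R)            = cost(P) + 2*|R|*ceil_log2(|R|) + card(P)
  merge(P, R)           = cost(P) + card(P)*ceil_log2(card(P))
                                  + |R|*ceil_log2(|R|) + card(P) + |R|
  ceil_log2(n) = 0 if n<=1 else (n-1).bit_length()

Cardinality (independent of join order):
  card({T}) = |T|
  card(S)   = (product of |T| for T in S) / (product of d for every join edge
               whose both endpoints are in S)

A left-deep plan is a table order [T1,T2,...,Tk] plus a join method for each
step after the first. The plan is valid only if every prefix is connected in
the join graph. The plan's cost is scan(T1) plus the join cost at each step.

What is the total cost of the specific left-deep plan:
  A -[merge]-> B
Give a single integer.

5920

step 1: scan A: cost=500, card=500
step 2: join B via merge
    card(P join B) = 500*60/(20) = 1500
    cost = 500 + 500*9 + 60*6 + 500 + 60 = 5920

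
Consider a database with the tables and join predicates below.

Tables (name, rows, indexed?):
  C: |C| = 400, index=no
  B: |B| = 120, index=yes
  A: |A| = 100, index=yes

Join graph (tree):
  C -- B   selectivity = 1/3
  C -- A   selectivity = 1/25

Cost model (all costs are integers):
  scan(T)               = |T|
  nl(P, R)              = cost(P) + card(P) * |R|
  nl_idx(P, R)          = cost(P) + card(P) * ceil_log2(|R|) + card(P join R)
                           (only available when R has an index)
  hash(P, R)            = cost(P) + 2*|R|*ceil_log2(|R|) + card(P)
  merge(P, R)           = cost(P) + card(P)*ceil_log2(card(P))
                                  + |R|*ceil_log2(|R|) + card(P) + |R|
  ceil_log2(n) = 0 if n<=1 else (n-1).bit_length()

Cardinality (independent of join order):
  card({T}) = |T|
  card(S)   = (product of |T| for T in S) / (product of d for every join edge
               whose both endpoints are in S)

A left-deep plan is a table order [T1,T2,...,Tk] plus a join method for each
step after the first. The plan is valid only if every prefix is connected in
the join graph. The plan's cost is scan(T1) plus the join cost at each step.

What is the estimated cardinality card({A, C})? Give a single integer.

1600

Tables in S: A(100), C(400)
Edges inside S: C-A(d=25)
numerator = 100 * 400 = 40000
denominator = 25 = 25
card(S) = 40000 / 25 = 1600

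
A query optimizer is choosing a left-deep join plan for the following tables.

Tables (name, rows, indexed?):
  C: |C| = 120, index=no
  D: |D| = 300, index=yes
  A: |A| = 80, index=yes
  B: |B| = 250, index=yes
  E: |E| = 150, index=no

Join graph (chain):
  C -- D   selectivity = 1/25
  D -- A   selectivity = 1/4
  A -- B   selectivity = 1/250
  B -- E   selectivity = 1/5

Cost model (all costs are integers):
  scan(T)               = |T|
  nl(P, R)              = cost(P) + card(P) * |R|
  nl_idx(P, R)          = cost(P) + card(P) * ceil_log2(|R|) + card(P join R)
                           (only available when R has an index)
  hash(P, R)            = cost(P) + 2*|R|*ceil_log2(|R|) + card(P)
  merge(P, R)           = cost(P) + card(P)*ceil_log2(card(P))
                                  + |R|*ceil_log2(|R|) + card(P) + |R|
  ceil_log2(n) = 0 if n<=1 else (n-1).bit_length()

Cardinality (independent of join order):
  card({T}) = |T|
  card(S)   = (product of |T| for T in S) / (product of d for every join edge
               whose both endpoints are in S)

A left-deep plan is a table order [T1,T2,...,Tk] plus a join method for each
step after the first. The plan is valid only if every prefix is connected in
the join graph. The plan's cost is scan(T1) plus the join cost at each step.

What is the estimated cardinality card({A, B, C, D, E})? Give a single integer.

Tables in S: A(80), B(250), C(120), D(300), E(150)
Edges inside S: C-D(d=25), D-A(d=4), A-B(d=250), B-E(d=5)
numerator = 80 * 250 * 120 * 300 * 150 = 108000000000
denominator = 25 * 4 * 250 * 5 = 125000
card(S) = 108000000000 / 125000 = 864000

864000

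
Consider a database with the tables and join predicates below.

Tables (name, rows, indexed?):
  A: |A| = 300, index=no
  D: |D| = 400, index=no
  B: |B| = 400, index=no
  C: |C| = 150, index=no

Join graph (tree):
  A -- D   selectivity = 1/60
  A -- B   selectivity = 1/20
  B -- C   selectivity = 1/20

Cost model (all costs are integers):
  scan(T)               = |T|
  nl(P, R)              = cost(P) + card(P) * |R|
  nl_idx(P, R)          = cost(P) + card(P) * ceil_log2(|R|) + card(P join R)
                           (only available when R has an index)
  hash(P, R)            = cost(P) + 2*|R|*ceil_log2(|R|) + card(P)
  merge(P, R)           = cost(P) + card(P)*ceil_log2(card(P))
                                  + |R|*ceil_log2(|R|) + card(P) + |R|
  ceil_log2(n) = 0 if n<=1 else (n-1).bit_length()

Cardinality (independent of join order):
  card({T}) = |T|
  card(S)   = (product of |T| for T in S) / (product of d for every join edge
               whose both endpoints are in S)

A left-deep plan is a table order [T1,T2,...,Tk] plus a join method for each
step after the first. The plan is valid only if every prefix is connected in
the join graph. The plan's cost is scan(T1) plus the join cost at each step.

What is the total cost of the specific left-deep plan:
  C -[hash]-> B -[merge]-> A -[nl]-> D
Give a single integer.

step 1: scan C: cost=150, card=150
step 2: join B via hash
    card(P join B) = 150*400/(20) = 3000
    cost = 150 + 2*400*9 + 150 = 7500
step 3: join A via merge
    card(P join A) = 3000*300/(20) = 45000
    cost = 7500 + 3000*12 + 300*9 + 3000 + 300 = 49500
step 4: join D via nl
    card(P join D) = 45000*400/(60) = 300000
    cost = 49500 + 45000*400 = 18049500

18049500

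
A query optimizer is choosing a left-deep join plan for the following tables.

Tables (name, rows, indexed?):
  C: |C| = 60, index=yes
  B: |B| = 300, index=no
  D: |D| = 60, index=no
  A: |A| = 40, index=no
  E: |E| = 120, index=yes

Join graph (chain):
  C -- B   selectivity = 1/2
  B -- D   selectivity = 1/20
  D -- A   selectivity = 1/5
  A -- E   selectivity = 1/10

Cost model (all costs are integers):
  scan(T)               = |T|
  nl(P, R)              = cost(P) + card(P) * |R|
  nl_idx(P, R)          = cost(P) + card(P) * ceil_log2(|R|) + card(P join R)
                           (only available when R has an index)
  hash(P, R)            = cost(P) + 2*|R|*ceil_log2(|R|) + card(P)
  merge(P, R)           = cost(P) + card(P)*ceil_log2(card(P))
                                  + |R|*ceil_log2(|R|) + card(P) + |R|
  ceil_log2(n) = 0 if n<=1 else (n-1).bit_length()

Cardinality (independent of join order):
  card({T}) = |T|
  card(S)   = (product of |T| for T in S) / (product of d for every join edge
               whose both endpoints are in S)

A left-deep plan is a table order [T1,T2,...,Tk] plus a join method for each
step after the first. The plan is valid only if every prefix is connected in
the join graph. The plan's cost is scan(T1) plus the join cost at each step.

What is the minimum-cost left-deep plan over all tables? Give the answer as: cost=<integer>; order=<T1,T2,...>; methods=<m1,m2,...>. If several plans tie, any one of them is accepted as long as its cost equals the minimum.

Selinger DP (subsets sized 1..n):
  {C}: scan cost=60, card=60
  {B}: scan cost=300, card=300
  {D}: scan cost=60, card=60
  {A}: scan cost=40, card=40
  {E}: scan cost=120, card=120
  {BC}: card=9000; try (C,hash)→1320, (B,merge)→3480, (C,merge)→3720, (B,hash)→5520, (C,nl_idx)→11100, (B,nl)→18060 …(+1); best=1320 via (C,hash)
  {BD}: card=900; try (D,hash)→1320, (B,merge)→3480, (D,merge)→3720, (B,hash)→5520, (B,nl)→18060, (D,nl)→18300; best=1320 via (D,hash)
  {AD}: card=480; try (A,hash)→600, (D,merge)→740, (A,merge)→760, (D,hash)→800, (D,nl)→2440, (A,nl)→2460; best=600 via (A,hash)
  {AE}: card=480; try (A,hash)→720, (E,nl_idx)→800, (E,merge)→1280, (A,merge)→1360, (E,hash)→1760, (E,nl)→4840 …(+1); best=720 via (A,hash)
  {BCD}: card=27000; try (C,hash)→2940, (D,hash)→11040, (C,merge)→11640, (C,nl_idx)→33720, (C,nl)→55320, (D,merge)→136740 …(+1); best=2940 via (C,hash)
  {ABD}: card=7200; try (A,hash)→2700, (B,hash)→6480, (B,merge)→8400, (A,merge)→11500, (A,nl)→37320, (B,nl)→144600; best=2700 via (A,hash)
  {ADE}: card=5760; try (D,hash)→1920, (E,hash)→2760, (D,merge)→5940, (E,merge)→6360, (E,nl_idx)→9720, (D,nl)→29520 …(+1); best=1920 via (D,hash)
  {ABCD}: card=216000; try (C,hash)→10620, (A,hash)→30420, (C,merge)→103920, (C,nl_idx)→261900, (C,nl)→434700, (A,merge)→435220 …(+1); best=10620 via (C,hash)
  {ABDE}: card=86400; try (E,hash)→11580, (B,hash)→13080, (B,merge)→85560, (E,merge)→104460, (E,nl_idx)→139500, (E,nl)→866700 …(+1); best=11580 via (E,hash)
  {ABCDE}: card=2592000; try (C,hash)→98700, (E,hash)→228300, (C,merge)→1567200, (C,nl_idx)→3121980, (E,nl_idx)→4114620, (E,merge)→4115580 …(+2); best=98700 via (C,hash)

cost=98700; order=B,D,A,E,C; methods=hash,hash,hash,hash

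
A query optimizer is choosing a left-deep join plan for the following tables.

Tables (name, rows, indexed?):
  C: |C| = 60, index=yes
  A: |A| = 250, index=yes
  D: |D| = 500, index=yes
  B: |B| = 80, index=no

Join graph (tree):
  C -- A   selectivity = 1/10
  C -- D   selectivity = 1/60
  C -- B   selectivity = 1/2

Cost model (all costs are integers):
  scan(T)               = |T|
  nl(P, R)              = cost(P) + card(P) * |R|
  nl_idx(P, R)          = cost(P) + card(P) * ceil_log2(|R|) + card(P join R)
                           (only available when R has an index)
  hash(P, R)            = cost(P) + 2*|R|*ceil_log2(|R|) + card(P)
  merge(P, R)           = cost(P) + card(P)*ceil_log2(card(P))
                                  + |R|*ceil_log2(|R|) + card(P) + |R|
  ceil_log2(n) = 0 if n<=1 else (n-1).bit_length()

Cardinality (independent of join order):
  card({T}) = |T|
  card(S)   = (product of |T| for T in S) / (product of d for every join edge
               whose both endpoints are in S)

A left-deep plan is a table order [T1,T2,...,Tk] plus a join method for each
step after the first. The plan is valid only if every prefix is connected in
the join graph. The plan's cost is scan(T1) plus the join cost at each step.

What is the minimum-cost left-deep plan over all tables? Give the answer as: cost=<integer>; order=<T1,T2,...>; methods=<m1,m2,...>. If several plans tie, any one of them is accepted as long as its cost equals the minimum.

Selinger DP (subsets sized 1..n):
  {C}: scan cost=60, card=60
  {A}: scan cost=250, card=250
  {D}: scan cost=500, card=500
  {B}: scan cost=80, card=80
  {AC}: card=1500; try (C,hash)→1220, (A,nl_idx)→2040, (A,merge)→2730, (C,merge)→2920, (C,nl_idx)→3250, (A,hash)→4120 …(+2); best=1220 via (C,hash)
  {CD}: card=500; try (D,nl_idx)→1100, (C,hash)→1720, (C,nl_idx)→4000, (D,merge)→5480, (C,merge)→5920, (D,hash)→9120 …(+2); best=1100 via (D,nl_idx)
  {BC}: card=2400; try (C,hash)→880, (B,merge)→1120, (C,merge)→1140, (B,hash)→1240, (C,nl_idx)→2960, (B,nl)→4860 …(+1); best=880 via (C,hash)
  {ACD}: card=12500; try (A,hash)→5600, (A,merge)→8350, (D,hash)→11720, (A,nl_idx)→17600, (D,merge)→24220, (D,nl_idx)→27220 …(+2); best=5600 via (A,hash)
  {ABC}: card=60000; try (B,hash)→3840, (A,hash)→7280, (B,merge)→19860, (A,merge)→34330, (A,nl_idx)→80080, (B,nl)→121220 …(+1); best=3840 via (B,hash)
  {BCD}: card=20000; try (B,hash)→2720, (B,merge)→6740, (D,hash)→12280, (D,merge)→37080, (B,nl)→41100, (D,nl_idx)→42480 …(+1); best=2720 via (B,hash)
  {ABCD}: card=500000; try (B,hash)→19220, (A,hash)→26720, (D,hash)→72840, (B,merge)→193740, (A,merge)→324970, (A,nl_idx)→662720 …(+5); best=19220 via (B,hash)

cost=19220; order=C,D,A,B; methods=nl_idx,hash,hash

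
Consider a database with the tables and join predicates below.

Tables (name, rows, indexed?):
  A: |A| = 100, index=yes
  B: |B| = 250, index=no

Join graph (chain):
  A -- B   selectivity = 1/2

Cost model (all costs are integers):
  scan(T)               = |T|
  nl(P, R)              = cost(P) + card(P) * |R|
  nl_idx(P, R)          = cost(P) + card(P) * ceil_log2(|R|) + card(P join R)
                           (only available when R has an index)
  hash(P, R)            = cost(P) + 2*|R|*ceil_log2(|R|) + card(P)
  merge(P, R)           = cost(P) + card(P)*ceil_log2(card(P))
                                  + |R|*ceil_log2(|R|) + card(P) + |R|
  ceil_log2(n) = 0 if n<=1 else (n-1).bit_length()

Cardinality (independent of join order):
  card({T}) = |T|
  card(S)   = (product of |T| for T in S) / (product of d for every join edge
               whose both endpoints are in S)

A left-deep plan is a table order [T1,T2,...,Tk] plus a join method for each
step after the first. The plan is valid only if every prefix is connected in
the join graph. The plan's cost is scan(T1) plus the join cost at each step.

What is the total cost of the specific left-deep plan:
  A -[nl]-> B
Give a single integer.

25100

step 1: scan A: cost=100, card=100
step 2: join B via nl
    card(P join B) = 100*250/(2) = 12500
    cost = 100 + 100*250 = 25100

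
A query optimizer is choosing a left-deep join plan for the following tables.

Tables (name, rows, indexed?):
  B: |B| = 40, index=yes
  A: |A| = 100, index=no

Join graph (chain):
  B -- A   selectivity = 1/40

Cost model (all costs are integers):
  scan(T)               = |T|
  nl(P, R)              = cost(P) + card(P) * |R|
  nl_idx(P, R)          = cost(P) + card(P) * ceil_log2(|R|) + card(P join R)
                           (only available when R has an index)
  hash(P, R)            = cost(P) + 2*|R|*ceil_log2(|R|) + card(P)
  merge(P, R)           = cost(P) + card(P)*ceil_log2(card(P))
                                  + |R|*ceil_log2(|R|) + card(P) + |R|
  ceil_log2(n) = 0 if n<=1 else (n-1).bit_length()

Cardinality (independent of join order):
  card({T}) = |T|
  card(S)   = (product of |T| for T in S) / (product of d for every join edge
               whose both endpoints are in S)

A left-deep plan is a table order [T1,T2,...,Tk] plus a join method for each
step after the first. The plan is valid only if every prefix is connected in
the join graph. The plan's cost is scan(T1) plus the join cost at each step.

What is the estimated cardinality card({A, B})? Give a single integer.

Tables in S: A(100), B(40)
Edges inside S: B-A(d=40)
numerator = 100 * 40 = 4000
denominator = 40 = 40
card(S) = 4000 / 40 = 100

100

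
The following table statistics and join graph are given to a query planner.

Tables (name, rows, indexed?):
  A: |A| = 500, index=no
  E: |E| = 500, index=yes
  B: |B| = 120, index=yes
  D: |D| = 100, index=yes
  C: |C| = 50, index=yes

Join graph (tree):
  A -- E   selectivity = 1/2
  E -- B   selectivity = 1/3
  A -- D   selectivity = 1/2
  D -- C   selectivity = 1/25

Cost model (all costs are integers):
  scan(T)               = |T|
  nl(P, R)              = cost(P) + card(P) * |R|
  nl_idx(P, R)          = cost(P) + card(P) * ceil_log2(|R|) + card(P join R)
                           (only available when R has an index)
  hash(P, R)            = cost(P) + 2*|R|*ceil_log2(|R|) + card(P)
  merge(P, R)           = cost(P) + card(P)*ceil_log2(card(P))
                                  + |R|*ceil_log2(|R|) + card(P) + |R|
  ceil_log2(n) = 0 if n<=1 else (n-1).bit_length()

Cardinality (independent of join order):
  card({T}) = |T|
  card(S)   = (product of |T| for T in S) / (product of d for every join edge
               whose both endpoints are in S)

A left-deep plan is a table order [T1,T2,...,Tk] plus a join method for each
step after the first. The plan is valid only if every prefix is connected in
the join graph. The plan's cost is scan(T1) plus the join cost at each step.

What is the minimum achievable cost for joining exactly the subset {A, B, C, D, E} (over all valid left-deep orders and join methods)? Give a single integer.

Selinger DP over subsets of {A,B,C,D,E}:
  {A}: scan cost=500, card=500
  {E}: scan cost=500, card=500
  {B}: scan cost=120, card=120
  {D}: scan cost=100, card=100
  {C}: scan cost=50, card=50
  {AE}: card=125000; try (E,hash)→10000, (A,hash)→10000, (E,merge)→10500, (A,merge)→10500, (E,nl_idx)→130000, (E,nl)→250500 …(+1); best=10000 via (E,hash)
  {AD}: card=25000; try (D,hash)→2400, (A,merge)→5900, (D,merge)→6300, (A,hash)→9200, (D,nl_idx)→29000, (A,nl)→50100 …(+1); best=2400 via (D,hash)
  {BE}: card=20000; try (B,hash)→2680, (E,merge)→6080, (B,merge)→6460, (E,hash)→9240, (E,nl_idx)→21200, (B,nl_idx)→24000 …(+2); best=2680 via (B,hash)
  {CD}: card=200; try (D,nl_idx)→600, (C,hash)→800, (C,nl_idx)→900, (D,merge)→1200, (C,merge)→1250, (D,hash)→1500 …(+2); best=600 via (D,nl_idx)
  {ABE}: card=5000000; try (A,hash)→31680, (B,hash)→136680, (A,merge)→327680, (B,merge)→2260960, (B,nl_idx)→5885000, (A,nl)→10002680 …(+1); best=31680 via (A,hash)
  {ADE}: card=6250000; try (E,hash)→36400, (D,hash)→136400, (E,merge)→407400, (D,merge)→2260800, (E,nl_idx)→6477400, (D,nl_idx)→7135000 …(+2); best=36400 via (E,hash)
  {ACD}: card=50000; try (A,merge)→7400, (A,hash)→9800, (C,hash)→28000, (A,nl)→100600, (C,nl_idx)→202400, (C,merge)→402750 …(+1); best=7400 via (A,merge)
  {ABDE}: card=250000000; try (D,hash)→5033080, (B,hash)→6288080, (D,merge)→120032480, (B,merge)→150037360, (D,nl_idx)→285031680, (B,nl_idx)→293786400 …(+2); best=5033080 via (D,hash)
  {ACDE}: card=12500000; try (E,hash)→66400, (E,merge)→862400, (C,hash)→6287000, (E,nl_idx)→12957400, (E,nl)→25007400, (C,nl_idx)→50036400 …(+2); best=66400 via (E,hash)
  {ABCDE}: card=500000000; try (B,hash)→12568080, (C,hash)→255033680, (B,merge)→312567360, (B,nl_idx)→587566400, (B,nl)→1500066400, (C,nl_idx)→2005033080 …(+2); best=12568080 via (B,hash)

12568080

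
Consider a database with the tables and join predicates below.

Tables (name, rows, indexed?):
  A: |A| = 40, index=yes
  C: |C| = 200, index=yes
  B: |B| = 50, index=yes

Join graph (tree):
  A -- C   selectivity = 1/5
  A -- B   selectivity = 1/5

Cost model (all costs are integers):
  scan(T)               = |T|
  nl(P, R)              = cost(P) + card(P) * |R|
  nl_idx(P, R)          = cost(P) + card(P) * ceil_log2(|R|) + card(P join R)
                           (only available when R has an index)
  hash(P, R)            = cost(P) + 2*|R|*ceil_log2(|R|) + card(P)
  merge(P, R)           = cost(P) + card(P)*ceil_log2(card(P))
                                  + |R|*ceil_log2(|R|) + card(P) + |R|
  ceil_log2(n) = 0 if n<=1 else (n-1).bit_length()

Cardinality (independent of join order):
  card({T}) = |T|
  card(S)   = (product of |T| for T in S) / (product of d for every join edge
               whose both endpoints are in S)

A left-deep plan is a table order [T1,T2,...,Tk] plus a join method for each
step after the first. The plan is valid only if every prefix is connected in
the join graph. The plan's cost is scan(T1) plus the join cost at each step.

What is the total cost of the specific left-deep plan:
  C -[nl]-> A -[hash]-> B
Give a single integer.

step 1: scan C: cost=200, card=200
step 2: join A via nl
    card(P join A) = 200*40/(5) = 1600
    cost = 200 + 200*40 = 8200
step 3: join B via hash
    card(P join B) = 1600*50/(5) = 16000
    cost = 8200 + 2*50*6 + 1600 = 10400

10400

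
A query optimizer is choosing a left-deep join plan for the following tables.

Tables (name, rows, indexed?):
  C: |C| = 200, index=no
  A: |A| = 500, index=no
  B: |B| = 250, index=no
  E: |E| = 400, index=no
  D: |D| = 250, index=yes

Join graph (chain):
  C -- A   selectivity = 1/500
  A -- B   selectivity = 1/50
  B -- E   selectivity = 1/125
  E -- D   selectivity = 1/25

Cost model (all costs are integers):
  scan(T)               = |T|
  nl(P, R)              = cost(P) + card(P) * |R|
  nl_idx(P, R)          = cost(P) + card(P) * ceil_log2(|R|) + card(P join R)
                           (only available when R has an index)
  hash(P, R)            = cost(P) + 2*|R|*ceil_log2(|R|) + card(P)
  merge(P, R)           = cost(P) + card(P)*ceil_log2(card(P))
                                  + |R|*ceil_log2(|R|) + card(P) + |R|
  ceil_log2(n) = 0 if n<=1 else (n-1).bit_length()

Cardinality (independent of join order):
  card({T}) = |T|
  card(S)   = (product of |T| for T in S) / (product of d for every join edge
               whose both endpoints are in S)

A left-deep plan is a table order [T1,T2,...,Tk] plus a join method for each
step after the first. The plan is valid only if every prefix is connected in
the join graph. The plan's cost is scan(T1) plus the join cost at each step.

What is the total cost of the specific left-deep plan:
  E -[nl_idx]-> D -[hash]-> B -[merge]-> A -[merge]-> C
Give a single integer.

1574400

step 1: scan E: cost=400, card=400
step 2: join D via nl_idx
    card(P join D) = 400*250/(25) = 4000
    cost = 400 + 400*8 + 4000 = 7600
step 3: join B via hash
    card(P join B) = 4000*250/(125) = 8000
    cost = 7600 + 2*250*8 + 4000 = 15600
step 4: join A via merge
    card(P join A) = 8000*500/(50) = 80000
    cost = 15600 + 8000*13 + 500*9 + 8000 + 500 = 132600
step 5: join C via merge
    card(P join C) = 80000*200/(500) = 32000
    cost = 132600 + 80000*17 + 200*8 + 80000 + 200 = 1574400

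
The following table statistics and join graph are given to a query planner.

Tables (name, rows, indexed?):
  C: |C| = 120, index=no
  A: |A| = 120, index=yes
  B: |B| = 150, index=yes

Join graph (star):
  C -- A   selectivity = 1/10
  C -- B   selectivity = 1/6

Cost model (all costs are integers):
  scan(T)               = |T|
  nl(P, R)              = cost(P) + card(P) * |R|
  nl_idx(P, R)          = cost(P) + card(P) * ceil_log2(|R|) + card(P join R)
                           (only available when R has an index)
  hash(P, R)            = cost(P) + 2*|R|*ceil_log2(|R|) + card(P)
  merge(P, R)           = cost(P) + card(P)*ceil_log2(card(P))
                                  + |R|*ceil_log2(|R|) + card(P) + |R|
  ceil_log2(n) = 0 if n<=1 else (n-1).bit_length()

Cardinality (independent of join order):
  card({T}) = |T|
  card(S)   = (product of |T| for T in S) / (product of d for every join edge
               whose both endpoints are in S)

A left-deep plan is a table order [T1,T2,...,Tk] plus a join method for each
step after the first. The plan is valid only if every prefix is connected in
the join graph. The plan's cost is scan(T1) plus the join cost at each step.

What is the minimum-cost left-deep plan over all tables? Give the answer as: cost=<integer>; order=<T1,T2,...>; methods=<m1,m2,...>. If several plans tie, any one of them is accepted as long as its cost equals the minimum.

Selinger DP (subsets sized 1..n):
  {C}: scan cost=120, card=120
  {A}: scan cost=120, card=120
  {B}: scan cost=150, card=150
  {AC}: card=1440; try (C,hash)→1920, (A,hash)→1920, (C,merge)→2040, (A,merge)→2040, (A,nl_idx)→2400, (C,nl)→14520 …(+1); best=1920 via (C,hash)
  {BC}: card=3000; try (C,hash)→1980, (B,merge)→2430, (C,merge)→2460, (B,hash)→2640, (B,nl_idx)→4080, (B,nl)→18120 …(+1); best=1980 via (C,hash)
  {ABC}: card=36000; try (B,hash)→5760, (A,hash)→6660, (B,merge)→20550, (A,merge)→41940, (B,nl_idx)→49440, (A,nl_idx)→58980 …(+2); best=5760 via (B,hash)

cost=5760; order=A,C,B; methods=hash,hash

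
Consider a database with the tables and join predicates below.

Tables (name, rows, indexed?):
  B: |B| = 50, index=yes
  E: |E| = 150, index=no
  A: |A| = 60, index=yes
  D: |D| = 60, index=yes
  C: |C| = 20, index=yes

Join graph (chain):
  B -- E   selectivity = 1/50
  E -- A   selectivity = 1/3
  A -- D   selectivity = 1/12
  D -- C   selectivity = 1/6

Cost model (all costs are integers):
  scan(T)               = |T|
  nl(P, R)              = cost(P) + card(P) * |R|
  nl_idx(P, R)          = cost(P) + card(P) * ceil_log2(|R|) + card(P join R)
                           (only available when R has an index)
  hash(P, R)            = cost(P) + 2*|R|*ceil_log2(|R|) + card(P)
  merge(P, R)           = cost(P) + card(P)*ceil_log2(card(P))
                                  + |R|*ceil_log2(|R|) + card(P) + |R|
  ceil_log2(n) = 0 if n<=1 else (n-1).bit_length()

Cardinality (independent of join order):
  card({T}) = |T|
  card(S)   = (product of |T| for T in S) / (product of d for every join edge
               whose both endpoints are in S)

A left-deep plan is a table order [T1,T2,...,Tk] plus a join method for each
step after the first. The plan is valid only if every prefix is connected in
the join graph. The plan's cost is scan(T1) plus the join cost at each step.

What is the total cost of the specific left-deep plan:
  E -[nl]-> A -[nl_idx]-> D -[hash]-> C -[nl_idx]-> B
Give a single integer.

step 1: scan E: cost=150, card=150
step 2: join A via nl
    card(P join A) = 150*60/(3) = 3000
    cost = 150 + 150*60 = 9150
step 3: join D via nl_idx
    card(P join D) = 3000*60/(12) = 15000
    cost = 9150 + 3000*6 + 15000 = 42150
step 4: join C via hash
    card(P join C) = 15000*20/(6) = 50000
    cost = 42150 + 2*20*5 + 15000 = 57350
step 5: join B via nl_idx
    card(P join B) = 50000*50/(50) = 50000
    cost = 57350 + 50000*6 + 50000 = 407350

407350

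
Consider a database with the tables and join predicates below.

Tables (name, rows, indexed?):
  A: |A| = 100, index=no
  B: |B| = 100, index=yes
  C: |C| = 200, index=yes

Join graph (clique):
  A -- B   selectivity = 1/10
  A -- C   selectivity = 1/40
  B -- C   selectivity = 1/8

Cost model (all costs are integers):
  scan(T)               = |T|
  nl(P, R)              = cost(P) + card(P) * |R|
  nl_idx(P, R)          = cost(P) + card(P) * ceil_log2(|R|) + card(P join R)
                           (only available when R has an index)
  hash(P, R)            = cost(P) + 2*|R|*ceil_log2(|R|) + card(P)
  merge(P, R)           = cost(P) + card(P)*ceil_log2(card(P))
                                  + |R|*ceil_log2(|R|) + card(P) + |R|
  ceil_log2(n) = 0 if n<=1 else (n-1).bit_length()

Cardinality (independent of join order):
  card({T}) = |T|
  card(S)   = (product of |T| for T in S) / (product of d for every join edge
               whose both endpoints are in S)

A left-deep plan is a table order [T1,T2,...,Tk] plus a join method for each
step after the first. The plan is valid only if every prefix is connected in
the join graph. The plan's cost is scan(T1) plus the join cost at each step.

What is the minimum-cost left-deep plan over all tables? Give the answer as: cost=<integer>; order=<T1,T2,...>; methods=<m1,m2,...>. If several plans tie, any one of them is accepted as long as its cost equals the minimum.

Selinger DP (subsets sized 1..n):
  {A}: scan cost=100, card=100
  {B}: scan cost=100, card=100
  {C}: scan cost=200, card=200
  {AB}: card=1000; try (B,hash)→1600, (A,hash)→1600, (B,merge)→1700, (A,merge)→1700, (B,nl_idx)→1800, (B,nl)→10100 …(+1); best=1600 via (B,hash)
  {AC}: card=500; try (C,nl_idx)→1400, (A,hash)→1800, (C,merge)→2700, (A,merge)→2800, (C,hash)→3400, (C,nl)→20100 …(+1); best=1400 via (C,nl_idx)
  {BC}: card=2500; try (B,hash)→1800, (C,merge)→2700, (B,merge)→2800, (C,hash)→3400, (C,nl_idx)→3400, (B,nl_idx)→4100 …(+2); best=1800 via (B,hash)
  {ABC}: card=625; try (B,hash)→3300, (B,nl_idx)→5525, (A,hash)→5700, (C,hash)→5800, (B,merge)→7200, (C,nl_idx)→10225 …(+5); best=3300 via (B,hash)

cost=3300; order=A,C,B; methods=nl_idx,hash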